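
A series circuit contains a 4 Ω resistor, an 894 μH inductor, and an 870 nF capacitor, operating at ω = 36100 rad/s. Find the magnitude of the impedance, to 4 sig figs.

4.023 Ω

X_L = ωL = 32.27 Ω
X_C = 1/(ωC) = 31.84 Ω
Net reactance X = X_L − X_C = 0.4334 Ω
Z = 4.000 + j0.4334 Ω
|Z| = √(4.000² + 0.4334²) = 4.023 Ω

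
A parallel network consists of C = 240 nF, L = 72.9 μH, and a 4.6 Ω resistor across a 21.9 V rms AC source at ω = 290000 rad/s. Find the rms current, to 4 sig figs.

X_L = ωL = 21.14 Ω
X_C = 1/(ωC) = 14.37 Ω
Parallel: admittances add. Y = 1/R + 1/(jωL) + jωC
Y = (0.2174 + j0.02230) S
|Y| = 0.2185 S → |Z| = 1/|Y| = 4.576 Ω, ∠Z = −∠Y = -5.857°
I = V/|Z| = 21.9/4.576 = 4.786 A

4.786 A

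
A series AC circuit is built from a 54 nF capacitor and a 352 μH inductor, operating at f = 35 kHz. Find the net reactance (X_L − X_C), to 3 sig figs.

ω = 2πf = 219900 rad/s
X_L = ωL = 77.4 Ω
X_C = 1/(ωC) = 84.2 Ω
X = 77.4 − 84.2 = -6.80 Ω

-6.80 Ω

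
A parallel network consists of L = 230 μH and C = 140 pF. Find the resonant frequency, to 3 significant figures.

887 kHz

ω₀ = 1/√(LC) = 1/√(0.00023 × 1.4e-10) = 5.573e+06 rad/s
f₀ = ω₀/(2π) = 887 kHz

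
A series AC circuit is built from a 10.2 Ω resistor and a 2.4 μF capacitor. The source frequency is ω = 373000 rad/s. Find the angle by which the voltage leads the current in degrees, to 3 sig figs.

-6.25°

X_C = 1/(ωC) = 1.12 Ω
Z = 10.2 − j1.12 Ω
|Z| = √(10.2² + 1.12²) = 10.3 Ω
∠Z = arctan(-1.12/10.2) = -6.25°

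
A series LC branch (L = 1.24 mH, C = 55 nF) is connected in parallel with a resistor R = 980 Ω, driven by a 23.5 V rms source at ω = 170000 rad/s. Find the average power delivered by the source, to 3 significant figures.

X_L = ωL = 211 Ω
X_C = 1/(ωC) = 107 Ω
Branch 1: Z₁ = R = 980 Ω
Branch 2 (series LC): Z₂ = j(X_L − X_C) = j104 Ω
Parallel: Z = Z₁Z₂/(Z₁+Z₂), |Z| = 103 Ω, ∠Z = 84.0°
I = V/|Z| = 228 mA
P = VI cos φ = 23.5 × 0.228 × cos(84.0°) = 564 mW

564 mW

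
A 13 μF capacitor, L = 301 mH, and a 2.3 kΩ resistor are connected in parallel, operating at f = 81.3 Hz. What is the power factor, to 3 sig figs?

ω = 2πf = 510.8 rad/s
X_L = ωL = 154 Ω
X_C = 1/(ωC) = 151 Ω
Parallel: admittances add. Y = 1/R + 1/(jωL) + jωC
Y = (0.000435 + j0.000137) S
|Y| = 0.000456 S → |Z| = 1/|Y| = 2190 Ω, ∠Z = −∠Y = -17.5°
cos φ = cos(-17.5°) = 0.954

0.954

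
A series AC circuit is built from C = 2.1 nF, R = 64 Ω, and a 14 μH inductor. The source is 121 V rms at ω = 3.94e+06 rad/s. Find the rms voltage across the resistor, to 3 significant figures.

X_L = ωL = 55.2 Ω
X_C = 1/(ωC) = 121 Ω
Net reactance X = X_L − X_C = -65.7 Ω
Z = 64.0 − j65.7 Ω
|Z| = √(64.0² + 65.7²) = 91.7 Ω
I = V/|Z| = 1.32 A
V_R = I·|Z_R| = 1.32 × 64.0 = 84.4 V

84.4 V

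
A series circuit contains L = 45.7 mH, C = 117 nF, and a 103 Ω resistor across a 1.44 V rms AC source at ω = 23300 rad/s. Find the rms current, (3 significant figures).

X_L = ωL = 1060 Ω
X_C = 1/(ωC) = 367 Ω
Net reactance X = X_L − X_C = 698 Ω
Z = 103 + j698 Ω
|Z| = √(103² + 698²) = 706 Ω
I = V/|Z| = 1.44/706 = 2.04 mA

2.04 mA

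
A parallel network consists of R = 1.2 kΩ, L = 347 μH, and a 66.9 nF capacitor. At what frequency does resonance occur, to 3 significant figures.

ω₀ = 1/√(LC) = 1/√(0.000347 × 6.69e-08) = 207500 rad/s
f₀ = ω₀/(2π) = 33.0 kHz

33.0 kHz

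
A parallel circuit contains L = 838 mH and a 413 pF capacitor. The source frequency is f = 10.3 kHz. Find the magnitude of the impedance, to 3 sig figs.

ω = 2πf = 64720 rad/s
X_L = ωL = 54200 Ω
X_C = 1/(ωC) = 37400 Ω
Parallel: admittances add. Y = 1/(jωL) + jωC
Y = (0 + j8.29e-06) S
|Y| = 8.29e-06 S → |Z| = 1/|Y| = 121000 Ω, ∠Z = −∠Y = -90.0°

121000 Ω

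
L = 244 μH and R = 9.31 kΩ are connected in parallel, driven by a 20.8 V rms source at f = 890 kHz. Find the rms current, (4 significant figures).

15.41 mA

ω = 2πf = 5.592e+06 rad/s
X_L = ωL = 1364 Ω
Parallel: admittances add. Y = 1/R + 1/(jωL)
Y = (0.0001074 − j0.0007329) S
|Y| = 0.0007407 S → |Z| = 1/|Y| = 1350 Ω, ∠Z = −∠Y = 81.66°
I = V/|Z| = 20.8/1350 = 15.41 mA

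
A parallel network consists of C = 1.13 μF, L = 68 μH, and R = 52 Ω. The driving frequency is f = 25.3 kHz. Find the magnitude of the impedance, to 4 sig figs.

11.21 Ω

ω = 2πf = 159000 rad/s
X_L = ωL = 10.81 Ω
X_C = 1/(ωC) = 5.567 Ω
Parallel: admittances add. Y = 1/R + 1/(jωL) + jωC
Y = (0.01923 + j0.08712) S
|Y| = 0.08922 S → |Z| = 1/|Y| = 11.21 Ω, ∠Z = −∠Y = -77.55°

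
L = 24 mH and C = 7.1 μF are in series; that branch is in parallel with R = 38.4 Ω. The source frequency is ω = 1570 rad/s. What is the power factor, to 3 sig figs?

0.805

X_L = ωL = 37.7 Ω
X_C = 1/(ωC) = 89.7 Ω
Branch 1: Z₁ = R = 38.4 Ω
Branch 2 (series LC): Z₂ = j(X_L − X_C) = −j52.0 Ω
Parallel: Z = Z₁Z₂/(Z₁+Z₂), |Z| = 30.9 Ω, ∠Z = -36.4°
cos φ = cos(-36.4°) = 0.805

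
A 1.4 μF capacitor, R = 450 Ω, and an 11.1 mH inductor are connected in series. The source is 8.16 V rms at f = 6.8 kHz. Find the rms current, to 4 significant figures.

ω = 2πf = 42730 rad/s
X_L = ωL = 474.3 Ω
X_C = 1/(ωC) = 16.72 Ω
Net reactance X = X_L − X_C = 457.5 Ω
Z = 450.0 + j457.5 Ω
|Z| = √(450.0² + 457.5²) = 641.7 Ω
I = V/|Z| = 8.16/641.7 = 12.72 mA

12.72 mA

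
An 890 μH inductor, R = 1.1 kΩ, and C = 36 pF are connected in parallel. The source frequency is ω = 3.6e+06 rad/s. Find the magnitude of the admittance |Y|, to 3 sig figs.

X_L = ωL = 3200 Ω
X_C = 1/(ωC) = 7720 Ω
Parallel: admittances add. Y = 1/R + 1/(jωL) + jωC
Y = (0.000909 − j0.000183) S
|Y| = 0.000927 S → |Z| = 1/|Y| = 1080 Ω, ∠Z = −∠Y = 11.4°

927 μS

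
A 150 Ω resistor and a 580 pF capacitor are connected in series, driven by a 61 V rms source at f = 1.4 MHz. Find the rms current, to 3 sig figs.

ω = 2πf = 8.796e+06 rad/s
X_C = 1/(ωC) = 196 Ω
Z = 150 − j196 Ω
|Z| = √(150² + 196²) = 247 Ω
I = V/|Z| = 61/247 = 247 mA

247 mA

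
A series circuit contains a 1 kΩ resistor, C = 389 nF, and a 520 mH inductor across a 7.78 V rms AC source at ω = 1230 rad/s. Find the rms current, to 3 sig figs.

X_L = ωL = 640 Ω
X_C = 1/(ωC) = 2090 Ω
Net reactance X = X_L − X_C = -1450 Ω
Z = 1000 − j1450 Ω
|Z| = √(1000² + 1450²) = 1760 Ω
I = V/|Z| = 7.78/1760 = 4.42 mA

4.42 mA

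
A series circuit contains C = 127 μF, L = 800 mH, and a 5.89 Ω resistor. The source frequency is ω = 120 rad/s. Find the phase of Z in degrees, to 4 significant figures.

79.03°

X_L = ωL = 96.00 Ω
X_C = 1/(ωC) = 65.62 Ω
Net reactance X = X_L − X_C = 30.38 Ω
Z = 5.890 + j30.38 Ω
|Z| = √(5.890² + 30.38²) = 30.95 Ω
∠Z = arctan(30.38/5.890) = 79.03°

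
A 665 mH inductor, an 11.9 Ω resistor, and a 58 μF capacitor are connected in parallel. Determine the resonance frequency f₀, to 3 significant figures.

ω₀ = 1/√(LC) = 1/√(0.665 × 5.8e-05) = 161.0 rad/s
f₀ = ω₀/(2π) = 25.6 Hz

25.6 Hz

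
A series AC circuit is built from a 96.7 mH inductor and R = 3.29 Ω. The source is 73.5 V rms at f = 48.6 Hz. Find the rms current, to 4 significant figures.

ω = 2πf = 305.4 rad/s
X_L = ωL = 29.53 Ω
Z = 3.290 + j29.53 Ω
|Z| = √(3.290² + 29.53²) = 29.71 Ω
I = V/|Z| = 73.5/29.71 = 2.474 A

2.474 A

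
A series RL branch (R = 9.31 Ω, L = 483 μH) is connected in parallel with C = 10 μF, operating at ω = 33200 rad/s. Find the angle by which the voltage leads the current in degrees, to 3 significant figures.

X_L = ωL = 16.0 Ω
X_C = 1/(ωC) = 3.01 Ω
Branch 1 (R+jX_L): Z₁ = 9.31 + j16.0 Ω, |Z₁| = 18.5 Ω
Branch 2 (−jX_C): Z₂ = −j3.01 Ω
Parallel: Z = Z₁Z₂/(Z₁+Z₂), |Z| = 3.49 Ω, ∠Z = -84.6°

-84.6°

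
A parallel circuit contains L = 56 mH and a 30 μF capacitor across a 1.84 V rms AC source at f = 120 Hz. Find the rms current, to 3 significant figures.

1.96 mA

ω = 2πf = 754.0 rad/s
X_L = ωL = 42.2 Ω
X_C = 1/(ωC) = 44.2 Ω
Parallel: admittances add. Y = 1/(jωL) + jωC
Y = (0 − j0.00106) S
|Y| = 0.00106 S → |Z| = 1/|Y| = 940 Ω, ∠Z = −∠Y = 90.0°
I = V/|Z| = 1.84/940 = 1.96 mA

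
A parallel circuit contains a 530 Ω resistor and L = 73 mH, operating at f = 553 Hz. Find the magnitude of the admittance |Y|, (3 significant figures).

ω = 2πf = 3475 rad/s
X_L = ωL = 254 Ω
Parallel: admittances add. Y = 1/R + 1/(jωL)
Y = (0.00189 − j0.00394) S
|Y| = 0.00437 S → |Z| = 1/|Y| = 229 Ω, ∠Z = −∠Y = 64.4°

4.37 mS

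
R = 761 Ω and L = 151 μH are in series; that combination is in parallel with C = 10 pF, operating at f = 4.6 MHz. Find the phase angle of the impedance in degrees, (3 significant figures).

-59.8°

ω = 2πf = 2.89e+07 rad/s
X_L = ωL = 4360 Ω
X_C = 1/(ωC) = 3460 Ω
Branch 1 (R+jX_L): Z₁ = 761 + j4360 Ω, |Z₁| = 4430 Ω
Branch 2 (−jX_C): Z₂ = −j3460 Ω
Parallel: Z = Z₁Z₂/(Z₁+Z₂), |Z| = 13000 Ω, ∠Z = -59.8°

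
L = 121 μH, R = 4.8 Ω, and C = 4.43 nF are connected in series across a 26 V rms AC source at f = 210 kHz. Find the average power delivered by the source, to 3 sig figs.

21.1 W

ω = 2πf = 1.319e+06 rad/s
X_L = ωL = 160 Ω
X_C = 1/(ωC) = 171 Ω
Net reactance X = X_L − X_C = -11.4 Ω
Z = 4.80 − j11.4 Ω
|Z| = √(4.80² + 11.4²) = 12.4 Ω
∠Z = arctan(-11.4/4.80) = -67.2°
I = V/|Z| = 2.10 A
P = VI cos φ = 26 × 2.10 × cos(-67.2°) = 21.1 W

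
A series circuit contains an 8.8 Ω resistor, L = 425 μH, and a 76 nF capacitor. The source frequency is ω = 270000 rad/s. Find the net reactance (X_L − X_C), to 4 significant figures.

66.02 Ω

X_L = ωL = 114.8 Ω
X_C = 1/(ωC) = 48.73 Ω
X = 114.8 − 48.73 = 66.02 Ω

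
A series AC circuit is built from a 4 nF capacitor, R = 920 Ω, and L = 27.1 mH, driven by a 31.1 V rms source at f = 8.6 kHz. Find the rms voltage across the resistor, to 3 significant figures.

8.69 V

ω = 2πf = 54040 rad/s
X_L = ωL = 1460 Ω
X_C = 1/(ωC) = 4630 Ω
Net reactance X = X_L − X_C = -3160 Ω
Z = 920 − j3160 Ω
|Z| = √(920² + 3160²) = 3290 Ω
I = V/|Z| = 9.44 mA
V_R = I·|Z_R| = 0.00944 × 920 = 8.69 V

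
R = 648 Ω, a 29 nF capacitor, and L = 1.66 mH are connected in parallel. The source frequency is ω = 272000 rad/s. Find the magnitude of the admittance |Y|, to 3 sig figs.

X_L = ωL = 452 Ω
X_C = 1/(ωC) = 127 Ω
Parallel: admittances add. Y = 1/R + 1/(jωL) + jωC
Y = (0.00154 + j0.00567) S
|Y| = 0.00588 S → |Z| = 1/|Y| = 170 Ω, ∠Z = −∠Y = -74.8°

5.88 mS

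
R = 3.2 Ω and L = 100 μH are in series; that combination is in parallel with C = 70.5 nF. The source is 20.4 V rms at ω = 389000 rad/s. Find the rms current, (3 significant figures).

57.6 mA

X_L = ωL = 38.9 Ω
X_C = 1/(ωC) = 36.5 Ω
Branch 1 (R+jX_L): Z₁ = 3.20 + j38.9 Ω, |Z₁| = 39.0 Ω
Branch 2 (−jX_C): Z₂ = −j36.5 Ω
Parallel: Z = Z₁Z₂/(Z₁+Z₂), |Z| = 354 Ω, ∠Z = -42.0°
I = V/|Z| = 20.4/354 = 57.6 mA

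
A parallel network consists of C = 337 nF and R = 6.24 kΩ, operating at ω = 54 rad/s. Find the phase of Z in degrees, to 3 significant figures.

-6.48°

X_C = 1/(ωC) = 55000 Ω
Parallel: admittances add. Y = 1/R + jωC
Y = (0.000160 + j1.82e-05) S
|Y| = 0.000161 S → |Z| = 1/|Y| = 6200 Ω, ∠Z = −∠Y = -6.48°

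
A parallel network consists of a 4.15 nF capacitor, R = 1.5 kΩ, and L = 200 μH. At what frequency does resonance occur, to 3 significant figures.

ω₀ = 1/√(LC) = 1/√(0.0002 × 4.15e-09) = 1.098e+06 rad/s
f₀ = ω₀/(2π) = 175 kHz

175 kHz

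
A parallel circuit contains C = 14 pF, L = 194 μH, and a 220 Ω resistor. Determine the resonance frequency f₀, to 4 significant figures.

3.054 MHz

ω₀ = 1/√(LC) = 1/√(0.000194 × 1.4e-11) = 1.919e+07 rad/s
f₀ = ω₀/(2π) = 3.054 MHz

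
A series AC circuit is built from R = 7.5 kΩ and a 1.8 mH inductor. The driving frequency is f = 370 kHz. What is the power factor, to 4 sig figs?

ω = 2πf = 2.325e+06 rad/s
X_L = ωL = 4185 Ω
Z = 7500 + j4185 Ω
|Z| = √(7500² + 4185²) = 8588 Ω
∠Z = arctan(4185/7500) = 29.16°
cos φ = cos(29.16°) = 0.8733

0.8733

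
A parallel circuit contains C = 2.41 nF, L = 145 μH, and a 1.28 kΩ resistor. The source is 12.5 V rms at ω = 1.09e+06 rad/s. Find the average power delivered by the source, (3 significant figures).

X_L = ωL = 158 Ω
X_C = 1/(ωC) = 381 Ω
Parallel: admittances add. Y = 1/R + 1/(jωL) + jωC
Y = (0.000781 − j0.00370) S
|Y| = 0.00378 S → |Z| = 1/|Y| = 264 Ω, ∠Z = −∠Y = 78.1°
I = V/|Z| = 47.3 mA
P = VI cos φ = 12.5 × 0.0473 × cos(78.1°) = 122 mW

122 mW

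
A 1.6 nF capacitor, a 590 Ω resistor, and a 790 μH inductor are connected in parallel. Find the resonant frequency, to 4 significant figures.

ω₀ = 1/√(LC) = 1/√(0.00079 × 1.6e-09) = 889500 rad/s
f₀ = ω₀/(2π) = 141.6 kHz

141.6 kHz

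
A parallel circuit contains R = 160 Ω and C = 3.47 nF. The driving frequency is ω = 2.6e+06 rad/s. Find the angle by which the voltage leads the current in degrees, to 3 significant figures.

-55.3°

X_C = 1/(ωC) = 111 Ω
Parallel: admittances add. Y = 1/R + jωC
Y = (0.00625 + j0.00902) S
|Y| = 0.0110 S → |Z| = 1/|Y| = 91.1 Ω, ∠Z = −∠Y = -55.3°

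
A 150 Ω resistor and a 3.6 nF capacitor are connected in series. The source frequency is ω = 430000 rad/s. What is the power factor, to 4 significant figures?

X_C = 1/(ωC) = 646.0 Ω
Z = 150.0 − j646.0 Ω
|Z| = √(150.0² + 646.0²) = 663.2 Ω
∠Z = arctan(-646.0/150.0) = -76.93°
cos φ = cos(-76.93°) = 0.2262

0.2262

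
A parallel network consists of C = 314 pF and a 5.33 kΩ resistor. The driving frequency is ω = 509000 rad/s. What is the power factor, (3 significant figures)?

0.761

X_C = 1/(ωC) = 6260 Ω
Parallel: admittances add. Y = 1/R + jωC
Y = (0.000188 + j0.000160) S
|Y| = 0.000246 S → |Z| = 1/|Y| = 4060 Ω, ∠Z = −∠Y = -40.4°
cos φ = cos(-40.4°) = 0.761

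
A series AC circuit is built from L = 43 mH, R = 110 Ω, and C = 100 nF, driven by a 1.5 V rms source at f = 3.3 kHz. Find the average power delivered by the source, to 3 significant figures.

1.38 mW

ω = 2πf = 20730 rad/s
X_L = ωL = 892 Ω
X_C = 1/(ωC) = 482 Ω
Net reactance X = X_L − X_C = 409 Ω
Z = 110 + j409 Ω
|Z| = √(110² + 409²) = 424 Ω
∠Z = arctan(409/110) = 75.0°
I = V/|Z| = 3.54 mA
P = VI cos φ = 1.5 × 0.00354 × cos(75.0°) = 1.38 mW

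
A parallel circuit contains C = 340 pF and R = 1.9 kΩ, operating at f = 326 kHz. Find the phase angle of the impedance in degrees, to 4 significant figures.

-52.92°

ω = 2πf = 2.048e+06 rad/s
X_C = 1/(ωC) = 1436 Ω
Parallel: admittances add. Y = 1/R + jωC
Y = (0.0005263 + j0.0006964) S
|Y| = 0.0008729 S → |Z| = 1/|Y| = 1146 Ω, ∠Z = −∠Y = -52.92°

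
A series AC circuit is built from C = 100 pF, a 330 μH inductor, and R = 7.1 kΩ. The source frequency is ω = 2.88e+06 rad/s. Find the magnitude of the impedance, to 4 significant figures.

7535 Ω

X_L = ωL = 950.4 Ω
X_C = 1/(ωC) = 3472 Ω
Net reactance X = X_L − X_C = -2522 Ω
Z = 7100 − j2522 Ω
|Z| = √(7100² + 2522²) = 7535 Ω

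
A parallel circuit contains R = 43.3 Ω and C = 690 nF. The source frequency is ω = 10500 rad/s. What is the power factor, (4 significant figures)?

0.9542

X_C = 1/(ωC) = 138.0 Ω
Parallel: admittances add. Y = 1/R + jωC
Y = (0.02309 + j0.007245) S
|Y| = 0.02420 S → |Z| = 1/|Y| = 41.31 Ω, ∠Z = −∠Y = -17.42°
cos φ = cos(-17.42°) = 0.9542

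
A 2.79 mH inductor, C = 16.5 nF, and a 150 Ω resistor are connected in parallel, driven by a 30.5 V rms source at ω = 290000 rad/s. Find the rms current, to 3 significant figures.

X_L = ωL = 809 Ω
X_C = 1/(ωC) = 209 Ω
Parallel: admittances add. Y = 1/R + 1/(jωL) + jωC
Y = (0.00667 + j0.00355) S
|Y| = 0.00755 S → |Z| = 1/|Y| = 132 Ω, ∠Z = −∠Y = -28.0°
I = V/|Z| = 30.5/132 = 230 mA

230 mA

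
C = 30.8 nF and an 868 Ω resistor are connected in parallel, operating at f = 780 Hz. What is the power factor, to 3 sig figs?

0.992

ω = 2πf = 4901 rad/s
X_C = 1/(ωC) = 6620 Ω
Parallel: admittances add. Y = 1/R + jωC
Y = (0.00115 + j0.000151) S
|Y| = 0.00116 S → |Z| = 1/|Y| = 861 Ω, ∠Z = −∠Y = -7.46°
cos φ = cos(-7.46°) = 0.992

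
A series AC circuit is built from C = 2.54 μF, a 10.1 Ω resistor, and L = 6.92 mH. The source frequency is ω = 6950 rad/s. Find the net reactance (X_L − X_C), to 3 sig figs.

X_L = ωL = 48.1 Ω
X_C = 1/(ωC) = 56.6 Ω
X = 48.1 − 56.6 = -8.55 Ω

-8.55 Ω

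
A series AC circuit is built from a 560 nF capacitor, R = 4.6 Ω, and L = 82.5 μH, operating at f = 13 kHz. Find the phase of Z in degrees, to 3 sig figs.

-73.1°

ω = 2πf = 81680 rad/s
X_L = ωL = 6.74 Ω
X_C = 1/(ωC) = 21.9 Ω
Net reactance X = X_L − X_C = -15.1 Ω
Z = 4.60 − j15.1 Ω
|Z| = √(4.60² + 15.1²) = 15.8 Ω
∠Z = arctan(-15.1/4.60) = -73.1°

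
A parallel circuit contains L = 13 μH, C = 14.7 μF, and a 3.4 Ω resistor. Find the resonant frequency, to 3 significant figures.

ω₀ = 1/√(LC) = 1/√(1.3e-05 × 1.47e-05) = 72340 rad/s
f₀ = ω₀/(2π) = 11.5 kHz

11.5 kHz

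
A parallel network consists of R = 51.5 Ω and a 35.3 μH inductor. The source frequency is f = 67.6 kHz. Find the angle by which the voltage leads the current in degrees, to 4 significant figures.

ω = 2πf = 424700 rad/s
X_L = ωL = 14.99 Ω
Parallel: admittances add. Y = 1/R + 1/(jωL)
Y = (0.01942 − j0.06670) S
|Y| = 0.06946 S → |Z| = 1/|Y| = 14.40 Ω, ∠Z = −∠Y = 73.77°

73.77°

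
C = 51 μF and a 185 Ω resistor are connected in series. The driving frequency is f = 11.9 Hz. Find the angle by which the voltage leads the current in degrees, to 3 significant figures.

ω = 2πf = 74.77 rad/s
X_C = 1/(ωC) = 262 Ω
Z = 185 − j262 Ω
|Z| = √(185² + 262²) = 321 Ω
∠Z = arctan(-262/185) = -54.8°

-54.8°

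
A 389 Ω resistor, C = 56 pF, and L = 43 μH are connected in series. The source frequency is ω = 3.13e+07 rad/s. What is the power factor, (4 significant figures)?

0.4484

X_L = ωL = 1346 Ω
X_C = 1/(ωC) = 570.5 Ω
Net reactance X = X_L − X_C = 775.4 Ω
Z = 389.0 + j775.4 Ω
|Z| = √(389.0² + 775.4²) = 867.5 Ω
∠Z = arctan(775.4/389.0) = 63.36°
cos φ = cos(63.36°) = 0.4484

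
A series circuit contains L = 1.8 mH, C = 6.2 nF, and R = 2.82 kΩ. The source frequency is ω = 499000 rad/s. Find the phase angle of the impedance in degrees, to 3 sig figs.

X_L = ωL = 898 Ω
X_C = 1/(ωC) = 323 Ω
Net reactance X = X_L − X_C = 575 Ω
Z = 2820 + j575 Ω
|Z| = √(2820² + 575²) = 2880 Ω
∠Z = arctan(575/2820) = 11.5°

11.5°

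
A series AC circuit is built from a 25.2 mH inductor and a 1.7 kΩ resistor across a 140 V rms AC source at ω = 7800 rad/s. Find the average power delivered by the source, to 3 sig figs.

X_L = ωL = 197 Ω
Z = 1700 + j197 Ω
|Z| = √(1700² + 197²) = 1710 Ω
∠Z = arctan(197/1700) = 6.60°
I = V/|Z| = 81.8 mA
P = VI cos φ = 140 × 0.0818 × cos(6.60°) = 11.4 W

11.4 W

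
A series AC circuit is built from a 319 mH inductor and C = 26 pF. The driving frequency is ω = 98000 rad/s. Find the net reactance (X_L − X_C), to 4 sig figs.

X_L = ωL = 31260 Ω
X_C = 1/(ωC) = 392500 Ω
X = 31260 − 392500 = -361200 Ω

-361200 Ω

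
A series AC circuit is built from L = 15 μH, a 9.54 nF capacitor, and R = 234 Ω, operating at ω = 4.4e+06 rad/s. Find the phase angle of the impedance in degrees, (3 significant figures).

X_L = ωL = 66.0 Ω
X_C = 1/(ωC) = 23.8 Ω
Net reactance X = X_L − X_C = 42.2 Ω
Z = 234 + j42.2 Ω
|Z| = √(234² + 42.2²) = 238 Ω
∠Z = arctan(42.2/234) = 10.2°

10.2°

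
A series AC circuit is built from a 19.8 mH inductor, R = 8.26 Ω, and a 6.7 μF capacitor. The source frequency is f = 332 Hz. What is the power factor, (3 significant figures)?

ω = 2πf = 2086 rad/s
X_L = ωL = 41.3 Ω
X_C = 1/(ωC) = 71.5 Ω
Net reactance X = X_L − X_C = -30.2 Ω
Z = 8.26 − j30.2 Ω
|Z| = √(8.26² + 30.2²) = 31.4 Ω
∠Z = arctan(-30.2/8.26) = -74.7°
cos φ = cos(-74.7°) = 0.263

0.263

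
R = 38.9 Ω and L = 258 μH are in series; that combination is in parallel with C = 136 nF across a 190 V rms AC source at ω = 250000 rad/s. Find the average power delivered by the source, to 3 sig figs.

248 W

X_L = ωL = 64.5 Ω
X_C = 1/(ωC) = 29.4 Ω
Branch 1 (R+jX_L): Z₁ = 38.9 + j64.5 Ω, |Z₁| = 75.3 Ω
Branch 2 (−jX_C): Z₂ = −j29.4 Ω
Parallel: Z = Z₁Z₂/(Z₁+Z₂), |Z| = 42.3 Ω, ∠Z = -73.1°
I = V/|Z| = 4.49 A
P = VI cos φ = 190 × 4.49 × cos(-73.1°) = 248 W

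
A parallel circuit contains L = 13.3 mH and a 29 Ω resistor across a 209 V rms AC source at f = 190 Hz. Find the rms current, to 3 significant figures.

ω = 2πf = 1194 rad/s
X_L = ωL = 15.9 Ω
Parallel: admittances add. Y = 1/R + 1/(jωL)
Y = (0.0345 − j0.0630) S
|Y| = 0.0718 S → |Z| = 1/|Y| = 13.9 Ω, ∠Z = −∠Y = 61.3°
I = V/|Z| = 209/13.9 = 15.0 A

15.0 A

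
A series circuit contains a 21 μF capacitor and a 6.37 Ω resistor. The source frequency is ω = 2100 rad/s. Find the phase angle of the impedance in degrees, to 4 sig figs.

-74.31°

X_C = 1/(ωC) = 22.68 Ω
Z = 6.370 − j22.68 Ω
|Z| = √(6.370² + 22.68²) = 23.55 Ω
∠Z = arctan(-22.68/6.370) = -74.31°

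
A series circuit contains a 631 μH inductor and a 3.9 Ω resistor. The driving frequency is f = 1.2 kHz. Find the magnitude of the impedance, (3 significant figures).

6.15 Ω

ω = 2πf = 7540 rad/s
X_L = ωL = 4.76 Ω
Z = 3.90 + j4.76 Ω
|Z| = √(3.90² + 4.76²) = 6.15 Ω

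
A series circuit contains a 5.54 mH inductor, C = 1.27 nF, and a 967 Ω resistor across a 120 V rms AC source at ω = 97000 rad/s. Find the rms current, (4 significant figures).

15.70 mA

X_L = ωL = 537.4 Ω
X_C = 1/(ωC) = 8118 Ω
Net reactance X = X_L − X_C = -7580 Ω
Z = 967.0 − j7580 Ω
|Z| = √(967.0² + 7580²) = 7642 Ω
I = V/|Z| = 120/7642 = 15.70 mA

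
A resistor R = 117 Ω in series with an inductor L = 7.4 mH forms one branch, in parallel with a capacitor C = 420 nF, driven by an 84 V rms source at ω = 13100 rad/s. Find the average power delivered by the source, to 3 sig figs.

35.8 W

X_L = ωL = 96.9 Ω
X_C = 1/(ωC) = 182 Ω
Branch 1 (R+jX_L): Z₁ = 117 + j96.9 Ω, |Z₁| = 152 Ω
Branch 2 (−jX_C): Z₂ = −j182 Ω
Parallel: Z = Z₁Z₂/(Z₁+Z₂), |Z| = 191 Ω, ∠Z = -14.4°
I = V/|Z| = 440 mA
P = VI cos φ = 84 × 0.440 × cos(-14.4°) = 35.8 W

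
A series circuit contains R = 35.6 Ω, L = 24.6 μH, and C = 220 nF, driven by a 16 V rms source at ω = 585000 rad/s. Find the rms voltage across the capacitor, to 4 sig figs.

3.433 V

X_L = ωL = 14.39 Ω
X_C = 1/(ωC) = 7.770 Ω
Net reactance X = X_L − X_C = 6.621 Ω
Z = 35.60 + j6.621 Ω
|Z| = √(35.60² + 6.621²) = 36.21 Ω
I = V/|Z| = 441.9 mA
V_C = I·|Z_C| = 0.4419 × 7.770 = 3.433 V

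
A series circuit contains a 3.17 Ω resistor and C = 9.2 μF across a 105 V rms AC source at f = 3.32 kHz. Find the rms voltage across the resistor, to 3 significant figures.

54.6 V

ω = 2πf = 20860 rad/s
X_C = 1/(ωC) = 5.21 Ω
Z = 3.17 − j5.21 Ω
|Z| = √(3.17² + 5.21²) = 6.10 Ω
I = V/|Z| = 17.2 A
V_R = I·|Z_R| = 17.2 × 3.17 = 54.6 V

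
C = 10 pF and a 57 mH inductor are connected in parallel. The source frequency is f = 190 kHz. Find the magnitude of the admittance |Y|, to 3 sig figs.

2.76 μS

ω = 2πf = 1.194e+06 rad/s
X_L = ωL = 68000 Ω
X_C = 1/(ωC) = 83800 Ω
Parallel: admittances add. Y = 1/(jωL) + jωC
Y = (0 − j2.76e-06) S
|Y| = 2.76e-06 S → |Z| = 1/|Y| = 363000 Ω, ∠Z = −∠Y = 90.0°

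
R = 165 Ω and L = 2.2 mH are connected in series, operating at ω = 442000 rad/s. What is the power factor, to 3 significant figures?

X_L = ωL = 972 Ω
Z = 165 + j972 Ω
|Z| = √(165² + 972²) = 986 Ω
∠Z = arctan(972/165) = 80.4°
cos φ = cos(80.4°) = 0.167

0.167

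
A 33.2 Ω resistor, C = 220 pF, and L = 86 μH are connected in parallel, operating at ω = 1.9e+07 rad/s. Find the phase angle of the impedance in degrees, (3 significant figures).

-6.76°

X_L = ωL = 1630 Ω
X_C = 1/(ωC) = 239 Ω
Parallel: admittances add. Y = 1/R + 1/(jωL) + jωC
Y = (0.0301 + j0.00357) S
|Y| = 0.0303 S → |Z| = 1/|Y| = 33.0 Ω, ∠Z = −∠Y = -6.76°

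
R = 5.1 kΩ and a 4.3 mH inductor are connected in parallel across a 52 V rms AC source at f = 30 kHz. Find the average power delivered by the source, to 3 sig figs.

530 mW

ω = 2πf = 188500 rad/s
X_L = ωL = 811 Ω
Parallel: admittances add. Y = 1/R + 1/(jωL)
Y = (0.000196 − j0.00123) S
|Y| = 0.00125 S → |Z| = 1/|Y| = 800 Ω, ∠Z = −∠Y = 81.0°
I = V/|Z| = 65.0 mA
P = VI cos φ = 52 × 0.0650 × cos(81.0°) = 530 mW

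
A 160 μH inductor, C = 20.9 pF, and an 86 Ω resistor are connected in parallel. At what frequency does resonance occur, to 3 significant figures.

2.75 MHz

ω₀ = 1/√(LC) = 1/√(0.00016 × 2.09e-11) = 1.729e+07 rad/s
f₀ = ω₀/(2π) = 2.75 MHz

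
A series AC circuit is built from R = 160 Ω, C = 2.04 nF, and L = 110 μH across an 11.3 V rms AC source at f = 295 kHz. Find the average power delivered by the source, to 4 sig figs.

ω = 2πf = 1.854e+06 rad/s
X_L = ωL = 203.9 Ω
X_C = 1/(ωC) = 264.5 Ω
Net reactance X = X_L − X_C = -60.58 Ω
Z = 160.0 − j60.58 Ω
|Z| = √(160.0² + 60.58²) = 171.1 Ω
∠Z = arctan(-60.58/160.0) = -20.74°
I = V/|Z| = 66.05 mA
P = VI cos φ = 11.3 × 0.06605 × cos(-20.74°) = 698.0 mW

698.0 mW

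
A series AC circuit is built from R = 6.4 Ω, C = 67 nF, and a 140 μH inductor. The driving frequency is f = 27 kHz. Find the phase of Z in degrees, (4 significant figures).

-84.31°

ω = 2πf = 169600 rad/s
X_L = ωL = 23.75 Ω
X_C = 1/(ωC) = 87.98 Ω
Net reactance X = X_L − X_C = -64.23 Ω
Z = 6.400 − j64.23 Ω
|Z| = √(6.400² + 64.23²) = 64.55 Ω
∠Z = arctan(-64.23/6.400) = -84.31°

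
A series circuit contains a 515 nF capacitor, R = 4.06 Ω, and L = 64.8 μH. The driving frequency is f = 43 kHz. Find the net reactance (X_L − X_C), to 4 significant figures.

ω = 2πf = 270200 rad/s
X_L = ωL = 17.51 Ω
X_C = 1/(ωC) = 7.187 Ω
X = 17.51 − 7.187 = 10.32 Ω

10.32 Ω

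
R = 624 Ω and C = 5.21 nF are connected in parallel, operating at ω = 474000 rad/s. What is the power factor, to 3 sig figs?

0.544

X_C = 1/(ωC) = 405 Ω
Parallel: admittances add. Y = 1/R + jωC
Y = (0.00160 + j0.00247) S
|Y| = 0.00294 S → |Z| = 1/|Y| = 340 Ω, ∠Z = −∠Y = -57.0°
cos φ = cos(-57.0°) = 0.544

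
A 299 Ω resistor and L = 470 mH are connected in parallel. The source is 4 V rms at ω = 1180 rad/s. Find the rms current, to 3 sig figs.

X_L = ωL = 555 Ω
Parallel: admittances add. Y = 1/R + 1/(jωL)
Y = (0.00334 − j0.00180) S
|Y| = 0.00380 S → |Z| = 1/|Y| = 263 Ω, ∠Z = −∠Y = 28.3°
I = V/|Z| = 4/263 = 15.2 mA

15.2 mA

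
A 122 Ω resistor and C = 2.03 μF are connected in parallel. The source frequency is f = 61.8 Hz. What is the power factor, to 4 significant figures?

ω = 2πf = 388.3 rad/s
X_C = 1/(ωC) = 1269 Ω
Parallel: admittances add. Y = 1/R + jωC
Y = (0.008197 + j0.0007883) S
|Y| = 0.008235 S → |Z| = 1/|Y| = 121.4 Ω, ∠Z = −∠Y = -5.493°
cos φ = cos(-5.493°) = 0.9954

0.9954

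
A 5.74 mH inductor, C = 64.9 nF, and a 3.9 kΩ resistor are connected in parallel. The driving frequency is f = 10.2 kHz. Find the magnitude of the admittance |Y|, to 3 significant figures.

ω = 2πf = 64090 rad/s
X_L = ωL = 368 Ω
X_C = 1/(ωC) = 240 Ω
Parallel: admittances add. Y = 1/R + 1/(jωL) + jωC
Y = (0.000256 + j0.00144) S
|Y| = 0.00146 S → |Z| = 1/|Y| = 683 Ω, ∠Z = −∠Y = -79.9°

1.46 mS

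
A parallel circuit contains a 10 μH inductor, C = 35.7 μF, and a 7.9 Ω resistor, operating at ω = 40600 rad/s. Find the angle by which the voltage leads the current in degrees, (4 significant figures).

X_L = ωL = 0.4060 Ω
X_C = 1/(ωC) = 0.6899 Ω
Parallel: admittances add. Y = 1/R + 1/(jωL) + jωC
Y = (0.1266 − j1.014) S
|Y| = 1.022 S → |Z| = 1/|Y| = 0.9789 Ω, ∠Z = −∠Y = 82.88°

82.88°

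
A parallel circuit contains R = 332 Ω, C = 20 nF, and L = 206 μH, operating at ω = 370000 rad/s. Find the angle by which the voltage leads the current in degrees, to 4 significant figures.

X_L = ωL = 76.22 Ω
X_C = 1/(ωC) = 135.1 Ω
Parallel: admittances add. Y = 1/R + 1/(jωL) + jωC
Y = (0.003012 − j0.005720) S
|Y| = 0.006465 S → |Z| = 1/|Y| = 154.7 Ω, ∠Z = −∠Y = 62.23°

62.23°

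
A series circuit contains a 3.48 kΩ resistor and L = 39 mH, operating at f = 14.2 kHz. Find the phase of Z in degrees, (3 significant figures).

45.0°

ω = 2πf = 89220 rad/s
X_L = ωL = 3480 Ω
Z = 3480 + j3480 Ω
|Z| = √(3480² + 3480²) = 4920 Ω
∠Z = arctan(3480/3480) = 45.0°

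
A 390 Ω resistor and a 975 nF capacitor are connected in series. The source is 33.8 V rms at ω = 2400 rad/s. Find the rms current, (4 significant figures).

X_C = 1/(ωC) = 427.4 Ω
Z = 390.0 − j427.4 Ω
|Z| = √(390.0² + 427.4²) = 578.6 Ω
I = V/|Z| = 33.8/578.6 = 58.42 mA

58.42 mA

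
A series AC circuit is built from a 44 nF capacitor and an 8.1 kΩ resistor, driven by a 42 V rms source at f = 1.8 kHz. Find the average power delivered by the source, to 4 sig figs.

205.2 mW

ω = 2πf = 11310 rad/s
X_C = 1/(ωC) = 2010 Ω
Z = 8100 − j2010 Ω
|Z| = √(8100² + 2010²) = 8346 Ω
∠Z = arctan(-2010/8100) = -13.93°
I = V/|Z| = 5.033 mA
P = VI cos φ = 42 × 0.005033 × cos(-13.93°) = 205.2 mW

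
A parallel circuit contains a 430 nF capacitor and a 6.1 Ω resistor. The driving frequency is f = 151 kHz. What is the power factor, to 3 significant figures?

ω = 2πf = 948800 rad/s
X_C = 1/(ωC) = 2.45 Ω
Parallel: admittances add. Y = 1/R + jωC
Y = (0.164 + j0.408) S
|Y| = 0.440 S → |Z| = 1/|Y| = 2.27 Ω, ∠Z = −∠Y = -68.1°
cos φ = cos(-68.1°) = 0.373

0.373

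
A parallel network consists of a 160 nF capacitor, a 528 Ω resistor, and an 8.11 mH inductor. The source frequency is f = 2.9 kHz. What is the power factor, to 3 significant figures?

ω = 2πf = 18220 rad/s
X_L = ωL = 148 Ω
X_C = 1/(ωC) = 343 Ω
Parallel: admittances add. Y = 1/R + 1/(jωL) + jωC
Y = (0.00189 − j0.00385) S
|Y| = 0.00429 S → |Z| = 1/|Y| = 233 Ω, ∠Z = −∠Y = 63.8°
cos φ = cos(63.8°) = 0.441

0.441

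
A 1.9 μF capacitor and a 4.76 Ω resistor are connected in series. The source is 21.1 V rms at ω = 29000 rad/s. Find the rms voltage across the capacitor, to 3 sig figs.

20.4 V

X_C = 1/(ωC) = 18.1 Ω
Z = 4.76 − j18.1 Ω
|Z| = √(4.76² + 18.1²) = 18.8 Ω
I = V/|Z| = 1.12 A
V_C = I·|Z_C| = 1.12 × 18.1 = 20.4 V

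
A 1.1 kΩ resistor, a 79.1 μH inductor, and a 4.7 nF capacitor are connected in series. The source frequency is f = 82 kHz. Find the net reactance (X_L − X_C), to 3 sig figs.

ω = 2πf = 515200 rad/s
X_L = ωL = 40.8 Ω
X_C = 1/(ωC) = 413 Ω
X = 40.8 − 413 = -372 Ω

-372 Ω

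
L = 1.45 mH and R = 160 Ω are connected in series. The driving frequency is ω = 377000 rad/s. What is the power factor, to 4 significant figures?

0.2809

X_L = ωL = 546.6 Ω
Z = 160.0 + j546.6 Ω
|Z| = √(160.0² + 546.6²) = 569.6 Ω
∠Z = arctan(546.6/160.0) = 73.69°
cos φ = cos(73.69°) = 0.2809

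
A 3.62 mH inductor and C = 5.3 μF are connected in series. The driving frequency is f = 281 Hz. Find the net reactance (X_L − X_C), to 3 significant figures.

-100 Ω

ω = 2πf = 1766 rad/s
X_L = ωL = 6.39 Ω
X_C = 1/(ωC) = 107 Ω
X = 6.39 − 107 = -100 Ω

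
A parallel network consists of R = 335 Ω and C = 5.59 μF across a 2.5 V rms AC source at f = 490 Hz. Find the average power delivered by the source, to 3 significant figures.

ω = 2πf = 3079 rad/s
X_C = 1/(ωC) = 58.1 Ω
Parallel: admittances add. Y = 1/R + jωC
Y = (0.00299 + j0.0172) S
|Y| = 0.0175 S → |Z| = 1/|Y| = 57.3 Ω, ∠Z = −∠Y = -80.2°
I = V/|Z| = 43.7 mA
P = VI cos φ = 2.5 × 0.0437 × cos(-80.2°) = 18.7 mW

18.7 mW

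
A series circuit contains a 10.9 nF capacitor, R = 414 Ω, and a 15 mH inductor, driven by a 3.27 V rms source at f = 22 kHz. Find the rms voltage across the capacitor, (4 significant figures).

ω = 2πf = 138200 rad/s
X_L = ωL = 2073 Ω
X_C = 1/(ωC) = 663.7 Ω
Net reactance X = X_L − X_C = 1410 Ω
Z = 414.0 + j1410 Ω
|Z| = √(414.0² + 1410²) = 1469 Ω
I = V/|Z| = 2.226 mA
V_C = I·|Z_C| = 0.002226 × 663.7 = 1.477 V

1.477 V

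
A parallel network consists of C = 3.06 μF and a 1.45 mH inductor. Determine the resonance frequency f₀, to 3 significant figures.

2.39 kHz

ω₀ = 1/√(LC) = 1/√(0.00145 × 3.06e-06) = 15010 rad/s
f₀ = ω₀/(2π) = 2.39 kHz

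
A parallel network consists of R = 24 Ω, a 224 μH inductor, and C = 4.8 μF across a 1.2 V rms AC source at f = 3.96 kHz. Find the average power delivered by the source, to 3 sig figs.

ω = 2πf = 24880 rad/s
X_L = ωL = 5.57 Ω
X_C = 1/(ωC) = 8.37 Ω
Parallel: admittances add. Y = 1/R + 1/(jωL) + jωC
Y = (0.0417 − j0.0600) S
|Y| = 0.0730 S → |Z| = 1/|Y| = 13.7 Ω, ∠Z = −∠Y = 55.2°
I = V/|Z| = 87.7 mA
P = VI cos φ = 1.2 × 0.0877 × cos(55.2°) = 60.0 mW

60.0 mW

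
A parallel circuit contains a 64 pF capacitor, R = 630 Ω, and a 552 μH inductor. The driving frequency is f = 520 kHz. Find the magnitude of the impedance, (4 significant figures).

615.6 Ω

ω = 2πf = 3.267e+06 rad/s
X_L = ωL = 1804 Ω
X_C = 1/(ωC) = 4782 Ω
Parallel: admittances add. Y = 1/R + 1/(jωL) + jωC
Y = (0.001587 − j0.0003454) S
|Y| = 0.001624 S → |Z| = 1/|Y| = 615.6 Ω, ∠Z = −∠Y = 12.28°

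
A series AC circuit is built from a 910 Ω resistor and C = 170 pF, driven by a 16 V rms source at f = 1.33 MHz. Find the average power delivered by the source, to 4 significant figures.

ω = 2πf = 8.357e+06 rad/s
X_C = 1/(ωC) = 703.9 Ω
Z = 910.0 − j703.9 Ω
|Z| = √(910.0² + 703.9²) = 1150 Ω
∠Z = arctan(-703.9/910.0) = -37.72°
I = V/|Z| = 13.91 mA
P = VI cos φ = 16 × 0.01391 × cos(-37.72°) = 176.0 mW

176.0 mW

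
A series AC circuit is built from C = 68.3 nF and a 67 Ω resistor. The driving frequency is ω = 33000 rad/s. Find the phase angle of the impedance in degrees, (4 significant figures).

X_C = 1/(ωC) = 443.7 Ω
Z = 67.00 − j443.7 Ω
|Z| = √(67.00² + 443.7²) = 448.7 Ω
∠Z = arctan(-443.7/67.00) = -81.41°

-81.41°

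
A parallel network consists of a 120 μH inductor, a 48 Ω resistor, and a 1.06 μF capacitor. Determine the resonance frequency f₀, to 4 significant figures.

14.11 kHz

ω₀ = 1/√(LC) = 1/√(0.00012 × 1.06e-06) = 88670 rad/s
f₀ = ω₀/(2π) = 14.11 kHz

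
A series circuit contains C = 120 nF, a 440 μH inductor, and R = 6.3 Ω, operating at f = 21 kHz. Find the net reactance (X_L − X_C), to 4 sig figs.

-5.100 Ω

ω = 2πf = 131900 rad/s
X_L = ωL = 58.06 Ω
X_C = 1/(ωC) = 63.16 Ω
X = 58.06 − 63.16 = -5.100 Ω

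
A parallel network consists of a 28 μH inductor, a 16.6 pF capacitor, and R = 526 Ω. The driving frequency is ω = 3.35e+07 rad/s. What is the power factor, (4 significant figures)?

X_L = ωL = 938.0 Ω
X_C = 1/(ωC) = 1798 Ω
Parallel: admittances add. Y = 1/R + 1/(jωL) + jωC
Y = (0.001901 − j0.0005100) S
|Y| = 0.001968 S → |Z| = 1/|Y| = 508.0 Ω, ∠Z = −∠Y = 15.02°
cos φ = cos(15.02°) = 0.9659

0.9659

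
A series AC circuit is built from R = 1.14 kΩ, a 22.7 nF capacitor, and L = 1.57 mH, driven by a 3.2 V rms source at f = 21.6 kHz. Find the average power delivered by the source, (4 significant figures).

ω = 2πf = 135700 rad/s
X_L = ωL = 213.1 Ω
X_C = 1/(ωC) = 324.6 Ω
Net reactance X = X_L − X_C = -111.5 Ω
Z = 1140 − j111.5 Ω
|Z| = √(1140² + 111.5²) = 1145 Ω
∠Z = arctan(-111.5/1140) = -5.587°
I = V/|Z| = 2.794 mA
P = VI cos φ = 3.2 × 0.002794 × cos(-5.587°) = 8.897 mW

8.897 mW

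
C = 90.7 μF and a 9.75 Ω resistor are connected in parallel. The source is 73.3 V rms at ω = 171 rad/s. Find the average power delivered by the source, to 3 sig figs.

X_C = 1/(ωC) = 64.5 Ω
Parallel: admittances add. Y = 1/R + jωC
Y = (0.103 + j0.0155) S
|Y| = 0.104 S → |Z| = 1/|Y| = 9.64 Ω, ∠Z = −∠Y = -8.60°
I = V/|Z| = 7.60 A
P = VI cos φ = 73.3 × 7.60 × cos(-8.60°) = 551 W

551 W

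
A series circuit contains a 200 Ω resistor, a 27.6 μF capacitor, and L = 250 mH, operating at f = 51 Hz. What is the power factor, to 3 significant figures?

ω = 2πf = 320.4 rad/s
X_L = ωL = 80.1 Ω
X_C = 1/(ωC) = 113 Ω
Net reactance X = X_L − X_C = -33.0 Ω
Z = 200 − j33.0 Ω
|Z| = √(200² + 33.0²) = 203 Ω
∠Z = arctan(-33.0/200) = -9.36°
cos φ = cos(-9.36°) = 0.987

0.987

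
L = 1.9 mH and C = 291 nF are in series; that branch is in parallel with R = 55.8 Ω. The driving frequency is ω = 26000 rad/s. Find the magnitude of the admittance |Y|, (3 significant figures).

21.6 mS

X_L = ωL = 49.4 Ω
X_C = 1/(ωC) = 132 Ω
Branch 1: Z₁ = R = 55.8 Ω
Branch 2 (series LC): Z₂ = j(X_L − X_C) = −j82.8 Ω
Parallel: Z = Z₁Z₂/(Z₁+Z₂), |Z| = 46.3 Ω, ∠Z = -34.0°
|Y| = 1/|Z| = 21.6 mS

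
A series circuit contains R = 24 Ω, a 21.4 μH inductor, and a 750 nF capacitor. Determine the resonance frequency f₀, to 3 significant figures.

ω₀ = 1/√(LC) = 1/√(2.14e-05 × 7.5e-07) = 249600 rad/s
f₀ = ω₀/(2π) = 39.7 kHz

39.7 kHz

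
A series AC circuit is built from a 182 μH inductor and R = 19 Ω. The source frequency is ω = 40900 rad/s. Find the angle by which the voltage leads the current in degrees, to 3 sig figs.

X_L = ωL = 7.44 Ω
Z = 19.0 + j7.44 Ω
|Z| = √(19.0² + 7.44²) = 20.4 Ω
∠Z = arctan(7.44/19.0) = 21.4°

21.4°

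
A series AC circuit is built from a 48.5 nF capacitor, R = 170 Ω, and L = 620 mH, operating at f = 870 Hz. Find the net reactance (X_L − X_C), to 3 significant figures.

ω = 2πf = 5466 rad/s
X_L = ωL = 3390 Ω
X_C = 1/(ωC) = 3770 Ω
X = 3390 − 3770 = -383 Ω

-383 Ω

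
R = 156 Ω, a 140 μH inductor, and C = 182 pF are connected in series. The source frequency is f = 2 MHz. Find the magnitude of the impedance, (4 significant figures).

ω = 2πf = 1.257e+07 rad/s
X_L = ωL = 1759 Ω
X_C = 1/(ωC) = 437.2 Ω
Net reactance X = X_L − X_C = 1322 Ω
Z = 156.0 + j1322 Ω
|Z| = √(156.0² + 1322²) = 1331 Ω

1331 Ω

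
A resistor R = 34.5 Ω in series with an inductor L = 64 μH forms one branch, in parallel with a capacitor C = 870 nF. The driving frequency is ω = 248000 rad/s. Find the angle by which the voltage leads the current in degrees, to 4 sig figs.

X_L = ωL = 15.87 Ω
X_C = 1/(ωC) = 4.635 Ω
Branch 1 (R+jX_L): Z₁ = 34.50 + j15.87 Ω, |Z₁| = 37.98 Ω
Branch 2 (−jX_C): Z₂ = −j4.635 Ω
Parallel: Z = Z₁Z₂/(Z₁+Z₂), |Z| = 4.851 Ω, ∠Z = -83.34°

-83.34°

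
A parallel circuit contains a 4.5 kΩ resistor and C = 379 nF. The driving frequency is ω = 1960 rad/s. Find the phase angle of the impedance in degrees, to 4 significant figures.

-73.35°

X_C = 1/(ωC) = 1346 Ω
Parallel: admittances add. Y = 1/R + jωC
Y = (0.0002222 + j0.0007428) S
|Y| = 0.0007754 S → |Z| = 1/|Y| = 1290 Ω, ∠Z = −∠Y = -73.35°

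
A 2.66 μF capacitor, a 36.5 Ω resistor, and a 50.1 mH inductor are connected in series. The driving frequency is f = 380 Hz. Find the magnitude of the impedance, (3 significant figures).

ω = 2πf = 2388 rad/s
X_L = ωL = 120 Ω
X_C = 1/(ωC) = 157 Ω
Net reactance X = X_L − X_C = -37.8 Ω
Z = 36.5 − j37.8 Ω
|Z| = √(36.5² + 37.8²) = 52.6 Ω

52.6 Ω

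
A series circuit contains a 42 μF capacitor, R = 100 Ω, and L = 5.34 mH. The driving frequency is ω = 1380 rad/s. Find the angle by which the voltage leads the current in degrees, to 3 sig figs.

-5.64°

X_L = ωL = 7.37 Ω
X_C = 1/(ωC) = 17.3 Ω
Net reactance X = X_L − X_C = -9.88 Ω
Z = 100 − j9.88 Ω
|Z| = √(100² + 9.88²) = 100 Ω
∠Z = arctan(-9.88/100) = -5.64°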